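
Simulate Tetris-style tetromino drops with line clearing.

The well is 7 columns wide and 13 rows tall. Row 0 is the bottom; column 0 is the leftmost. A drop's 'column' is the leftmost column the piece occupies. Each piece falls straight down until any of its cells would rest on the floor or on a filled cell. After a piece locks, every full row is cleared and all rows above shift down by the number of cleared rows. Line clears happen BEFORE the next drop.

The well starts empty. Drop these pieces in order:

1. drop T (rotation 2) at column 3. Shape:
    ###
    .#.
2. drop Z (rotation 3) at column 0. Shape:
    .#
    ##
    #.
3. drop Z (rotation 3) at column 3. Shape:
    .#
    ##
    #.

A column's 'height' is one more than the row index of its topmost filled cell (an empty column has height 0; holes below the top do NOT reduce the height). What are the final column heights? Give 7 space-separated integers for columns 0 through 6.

Answer: 2 3 0 4 5 2 0

Derivation:
Drop 1: T rot2 at col 3 lands with bottom-row=0; cleared 0 line(s) (total 0); column heights now [0 0 0 2 2 2 0], max=2
Drop 2: Z rot3 at col 0 lands with bottom-row=0; cleared 0 line(s) (total 0); column heights now [2 3 0 2 2 2 0], max=3
Drop 3: Z rot3 at col 3 lands with bottom-row=2; cleared 0 line(s) (total 0); column heights now [2 3 0 4 5 2 0], max=5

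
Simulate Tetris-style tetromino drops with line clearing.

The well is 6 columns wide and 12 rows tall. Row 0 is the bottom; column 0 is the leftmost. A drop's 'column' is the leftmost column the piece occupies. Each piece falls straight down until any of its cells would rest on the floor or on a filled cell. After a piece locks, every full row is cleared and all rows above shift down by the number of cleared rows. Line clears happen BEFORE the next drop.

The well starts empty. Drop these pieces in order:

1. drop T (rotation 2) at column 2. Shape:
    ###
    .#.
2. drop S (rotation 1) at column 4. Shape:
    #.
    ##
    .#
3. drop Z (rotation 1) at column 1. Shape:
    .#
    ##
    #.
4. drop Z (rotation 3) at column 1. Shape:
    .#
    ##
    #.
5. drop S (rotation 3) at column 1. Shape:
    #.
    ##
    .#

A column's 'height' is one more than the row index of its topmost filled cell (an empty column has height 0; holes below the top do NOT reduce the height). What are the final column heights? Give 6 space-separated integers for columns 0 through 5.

Drop 1: T rot2 at col 2 lands with bottom-row=0; cleared 0 line(s) (total 0); column heights now [0 0 2 2 2 0], max=2
Drop 2: S rot1 at col 4 lands with bottom-row=1; cleared 0 line(s) (total 0); column heights now [0 0 2 2 4 3], max=4
Drop 3: Z rot1 at col 1 lands with bottom-row=1; cleared 0 line(s) (total 0); column heights now [0 3 4 2 4 3], max=4
Drop 4: Z rot3 at col 1 lands with bottom-row=3; cleared 0 line(s) (total 0); column heights now [0 5 6 2 4 3], max=6
Drop 5: S rot3 at col 1 lands with bottom-row=6; cleared 0 line(s) (total 0); column heights now [0 9 8 2 4 3], max=9

Answer: 0 9 8 2 4 3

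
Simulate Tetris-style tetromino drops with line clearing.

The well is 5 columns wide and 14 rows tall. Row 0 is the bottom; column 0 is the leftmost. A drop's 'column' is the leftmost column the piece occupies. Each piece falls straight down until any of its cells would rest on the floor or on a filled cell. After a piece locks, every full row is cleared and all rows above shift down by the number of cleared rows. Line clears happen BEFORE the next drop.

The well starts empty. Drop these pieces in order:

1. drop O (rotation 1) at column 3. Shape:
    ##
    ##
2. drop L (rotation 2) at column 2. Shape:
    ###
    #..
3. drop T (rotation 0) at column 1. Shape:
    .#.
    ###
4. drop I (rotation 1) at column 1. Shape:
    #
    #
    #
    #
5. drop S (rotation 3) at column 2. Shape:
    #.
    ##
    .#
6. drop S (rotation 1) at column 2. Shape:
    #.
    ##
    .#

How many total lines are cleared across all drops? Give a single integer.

Drop 1: O rot1 at col 3 lands with bottom-row=0; cleared 0 line(s) (total 0); column heights now [0 0 0 2 2], max=2
Drop 2: L rot2 at col 2 lands with bottom-row=1; cleared 0 line(s) (total 0); column heights now [0 0 3 3 3], max=3
Drop 3: T rot0 at col 1 lands with bottom-row=3; cleared 0 line(s) (total 0); column heights now [0 4 5 4 3], max=5
Drop 4: I rot1 at col 1 lands with bottom-row=4; cleared 0 line(s) (total 0); column heights now [0 8 5 4 3], max=8
Drop 5: S rot3 at col 2 lands with bottom-row=4; cleared 0 line(s) (total 0); column heights now [0 8 7 6 3], max=8
Drop 6: S rot1 at col 2 lands with bottom-row=6; cleared 0 line(s) (total 0); column heights now [0 8 9 8 3], max=9

Answer: 0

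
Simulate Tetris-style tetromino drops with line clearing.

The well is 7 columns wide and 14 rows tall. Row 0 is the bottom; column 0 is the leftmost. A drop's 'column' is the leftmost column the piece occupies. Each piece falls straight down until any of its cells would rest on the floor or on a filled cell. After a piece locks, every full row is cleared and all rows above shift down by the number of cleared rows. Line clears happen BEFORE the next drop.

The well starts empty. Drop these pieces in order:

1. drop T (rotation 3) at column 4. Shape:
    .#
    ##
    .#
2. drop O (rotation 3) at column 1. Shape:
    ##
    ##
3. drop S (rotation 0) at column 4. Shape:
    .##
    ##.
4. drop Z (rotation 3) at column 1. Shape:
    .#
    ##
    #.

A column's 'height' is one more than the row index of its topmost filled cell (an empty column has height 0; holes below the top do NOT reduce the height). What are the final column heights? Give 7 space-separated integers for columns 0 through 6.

Answer: 0 4 5 0 4 5 5

Derivation:
Drop 1: T rot3 at col 4 lands with bottom-row=0; cleared 0 line(s) (total 0); column heights now [0 0 0 0 2 3 0], max=3
Drop 2: O rot3 at col 1 lands with bottom-row=0; cleared 0 line(s) (total 0); column heights now [0 2 2 0 2 3 0], max=3
Drop 3: S rot0 at col 4 lands with bottom-row=3; cleared 0 line(s) (total 0); column heights now [0 2 2 0 4 5 5], max=5
Drop 4: Z rot3 at col 1 lands with bottom-row=2; cleared 0 line(s) (total 0); column heights now [0 4 5 0 4 5 5], max=5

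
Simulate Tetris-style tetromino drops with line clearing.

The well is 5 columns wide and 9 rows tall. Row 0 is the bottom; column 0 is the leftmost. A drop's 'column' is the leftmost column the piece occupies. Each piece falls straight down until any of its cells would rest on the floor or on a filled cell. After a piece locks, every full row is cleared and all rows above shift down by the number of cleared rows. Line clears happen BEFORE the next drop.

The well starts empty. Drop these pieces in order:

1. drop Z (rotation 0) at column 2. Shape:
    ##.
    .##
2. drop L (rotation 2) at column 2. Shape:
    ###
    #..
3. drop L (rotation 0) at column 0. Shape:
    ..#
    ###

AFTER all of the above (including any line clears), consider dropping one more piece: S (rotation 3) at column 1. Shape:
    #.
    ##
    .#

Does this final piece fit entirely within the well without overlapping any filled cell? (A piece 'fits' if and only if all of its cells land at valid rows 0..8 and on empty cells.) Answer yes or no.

Answer: yes

Derivation:
Drop 1: Z rot0 at col 2 lands with bottom-row=0; cleared 0 line(s) (total 0); column heights now [0 0 2 2 1], max=2
Drop 2: L rot2 at col 2 lands with bottom-row=2; cleared 0 line(s) (total 0); column heights now [0 0 4 4 4], max=4
Drop 3: L rot0 at col 0 lands with bottom-row=4; cleared 0 line(s) (total 0); column heights now [5 5 6 4 4], max=6
Test piece S rot3 at col 1 (width 2): heights before test = [5 5 6 4 4]; fits = True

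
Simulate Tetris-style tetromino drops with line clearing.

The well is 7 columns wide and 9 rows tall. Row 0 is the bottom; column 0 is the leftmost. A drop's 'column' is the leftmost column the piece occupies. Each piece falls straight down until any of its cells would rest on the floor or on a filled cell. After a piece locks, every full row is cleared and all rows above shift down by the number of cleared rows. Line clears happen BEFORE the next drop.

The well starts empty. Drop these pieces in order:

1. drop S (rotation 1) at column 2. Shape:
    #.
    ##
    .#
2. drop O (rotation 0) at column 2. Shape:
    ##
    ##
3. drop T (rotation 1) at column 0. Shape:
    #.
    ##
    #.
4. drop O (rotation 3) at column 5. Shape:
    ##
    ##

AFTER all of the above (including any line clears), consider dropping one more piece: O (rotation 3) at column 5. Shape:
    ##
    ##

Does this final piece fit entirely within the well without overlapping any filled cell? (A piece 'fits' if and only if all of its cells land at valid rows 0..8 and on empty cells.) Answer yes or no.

Drop 1: S rot1 at col 2 lands with bottom-row=0; cleared 0 line(s) (total 0); column heights now [0 0 3 2 0 0 0], max=3
Drop 2: O rot0 at col 2 lands with bottom-row=3; cleared 0 line(s) (total 0); column heights now [0 0 5 5 0 0 0], max=5
Drop 3: T rot1 at col 0 lands with bottom-row=0; cleared 0 line(s) (total 0); column heights now [3 2 5 5 0 0 0], max=5
Drop 4: O rot3 at col 5 lands with bottom-row=0; cleared 0 line(s) (total 0); column heights now [3 2 5 5 0 2 2], max=5
Test piece O rot3 at col 5 (width 2): heights before test = [3 2 5 5 0 2 2]; fits = True

Answer: yes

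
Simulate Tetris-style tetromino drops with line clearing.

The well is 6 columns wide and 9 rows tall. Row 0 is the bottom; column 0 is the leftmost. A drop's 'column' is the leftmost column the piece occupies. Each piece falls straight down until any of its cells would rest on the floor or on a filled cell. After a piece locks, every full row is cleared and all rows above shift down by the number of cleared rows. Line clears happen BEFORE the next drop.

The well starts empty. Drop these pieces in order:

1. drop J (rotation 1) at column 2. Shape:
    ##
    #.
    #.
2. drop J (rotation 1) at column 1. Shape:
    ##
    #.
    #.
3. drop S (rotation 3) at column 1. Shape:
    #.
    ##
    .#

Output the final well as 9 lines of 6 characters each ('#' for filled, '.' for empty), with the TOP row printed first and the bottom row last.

Drop 1: J rot1 at col 2 lands with bottom-row=0; cleared 0 line(s) (total 0); column heights now [0 0 3 3 0 0], max=3
Drop 2: J rot1 at col 1 lands with bottom-row=1; cleared 0 line(s) (total 0); column heights now [0 4 4 3 0 0], max=4
Drop 3: S rot3 at col 1 lands with bottom-row=4; cleared 0 line(s) (total 0); column heights now [0 7 6 3 0 0], max=7

Answer: ......
......
.#....
.##...
..#...
.##...
.###..
.##...
..#...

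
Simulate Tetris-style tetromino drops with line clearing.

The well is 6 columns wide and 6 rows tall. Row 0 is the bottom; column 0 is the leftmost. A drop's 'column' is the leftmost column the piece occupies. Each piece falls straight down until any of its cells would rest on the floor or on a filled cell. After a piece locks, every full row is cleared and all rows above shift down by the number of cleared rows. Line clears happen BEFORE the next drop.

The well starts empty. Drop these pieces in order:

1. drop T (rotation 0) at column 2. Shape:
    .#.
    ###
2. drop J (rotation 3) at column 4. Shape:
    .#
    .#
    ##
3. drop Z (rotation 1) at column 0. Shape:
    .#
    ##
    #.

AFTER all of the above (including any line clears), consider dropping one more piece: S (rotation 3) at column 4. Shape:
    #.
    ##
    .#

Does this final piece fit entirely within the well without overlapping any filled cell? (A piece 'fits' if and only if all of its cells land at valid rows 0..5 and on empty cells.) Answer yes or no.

Drop 1: T rot0 at col 2 lands with bottom-row=0; cleared 0 line(s) (total 0); column heights now [0 0 1 2 1 0], max=2
Drop 2: J rot3 at col 4 lands with bottom-row=1; cleared 0 line(s) (total 0); column heights now [0 0 1 2 2 4], max=4
Drop 3: Z rot1 at col 0 lands with bottom-row=0; cleared 0 line(s) (total 0); column heights now [2 3 1 2 2 4], max=4
Test piece S rot3 at col 4 (width 2): heights before test = [2 3 1 2 2 4]; fits = False

Answer: no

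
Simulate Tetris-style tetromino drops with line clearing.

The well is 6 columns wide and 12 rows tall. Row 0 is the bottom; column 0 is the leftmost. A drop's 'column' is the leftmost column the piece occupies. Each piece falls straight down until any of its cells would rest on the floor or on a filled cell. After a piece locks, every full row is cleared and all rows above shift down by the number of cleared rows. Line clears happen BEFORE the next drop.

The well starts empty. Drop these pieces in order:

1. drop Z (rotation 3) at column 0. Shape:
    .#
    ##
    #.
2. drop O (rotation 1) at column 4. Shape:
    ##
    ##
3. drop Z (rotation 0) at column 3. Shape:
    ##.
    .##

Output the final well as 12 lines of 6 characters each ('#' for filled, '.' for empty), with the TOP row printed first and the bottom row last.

Drop 1: Z rot3 at col 0 lands with bottom-row=0; cleared 0 line(s) (total 0); column heights now [2 3 0 0 0 0], max=3
Drop 2: O rot1 at col 4 lands with bottom-row=0; cleared 0 line(s) (total 0); column heights now [2 3 0 0 2 2], max=3
Drop 3: Z rot0 at col 3 lands with bottom-row=2; cleared 0 line(s) (total 0); column heights now [2 3 0 4 4 3], max=4

Answer: ......
......
......
......
......
......
......
......
...##.
.#..##
##..##
#...##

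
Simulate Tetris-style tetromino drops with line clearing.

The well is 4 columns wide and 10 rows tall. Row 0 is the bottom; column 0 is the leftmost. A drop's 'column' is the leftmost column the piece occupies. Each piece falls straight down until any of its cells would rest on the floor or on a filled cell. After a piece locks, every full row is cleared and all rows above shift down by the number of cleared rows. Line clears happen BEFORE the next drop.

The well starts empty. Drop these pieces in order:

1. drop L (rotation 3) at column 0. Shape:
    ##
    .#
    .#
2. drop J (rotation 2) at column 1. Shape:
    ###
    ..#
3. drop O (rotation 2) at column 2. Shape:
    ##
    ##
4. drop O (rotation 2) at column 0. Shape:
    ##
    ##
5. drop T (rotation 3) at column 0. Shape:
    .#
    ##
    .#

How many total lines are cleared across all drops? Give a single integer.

Drop 1: L rot3 at col 0 lands with bottom-row=0; cleared 0 line(s) (total 0); column heights now [3 3 0 0], max=3
Drop 2: J rot2 at col 1 lands with bottom-row=2; cleared 0 line(s) (total 0); column heights now [3 4 4 4], max=4
Drop 3: O rot2 at col 2 lands with bottom-row=4; cleared 0 line(s) (total 0); column heights now [3 4 6 6], max=6
Drop 4: O rot2 at col 0 lands with bottom-row=4; cleared 2 line(s) (total 2); column heights now [3 4 4 4], max=4
Drop 5: T rot3 at col 0 lands with bottom-row=4; cleared 0 line(s) (total 2); column heights now [6 7 4 4], max=7

Answer: 2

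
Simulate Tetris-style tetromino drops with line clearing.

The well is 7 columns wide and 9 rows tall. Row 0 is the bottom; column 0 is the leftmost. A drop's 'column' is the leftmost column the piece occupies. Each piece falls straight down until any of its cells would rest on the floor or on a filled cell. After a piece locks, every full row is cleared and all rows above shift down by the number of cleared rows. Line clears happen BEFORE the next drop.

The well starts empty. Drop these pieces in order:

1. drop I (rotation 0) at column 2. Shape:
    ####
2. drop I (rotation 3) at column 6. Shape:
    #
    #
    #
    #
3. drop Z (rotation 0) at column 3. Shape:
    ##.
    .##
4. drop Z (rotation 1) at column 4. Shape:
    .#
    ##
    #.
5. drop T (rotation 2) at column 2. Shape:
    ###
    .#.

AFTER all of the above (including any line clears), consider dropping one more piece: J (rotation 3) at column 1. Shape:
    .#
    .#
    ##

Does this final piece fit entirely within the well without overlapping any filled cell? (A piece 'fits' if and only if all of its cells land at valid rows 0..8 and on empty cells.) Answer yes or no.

Drop 1: I rot0 at col 2 lands with bottom-row=0; cleared 0 line(s) (total 0); column heights now [0 0 1 1 1 1 0], max=1
Drop 2: I rot3 at col 6 lands with bottom-row=0; cleared 0 line(s) (total 0); column heights now [0 0 1 1 1 1 4], max=4
Drop 3: Z rot0 at col 3 lands with bottom-row=1; cleared 0 line(s) (total 0); column heights now [0 0 1 3 3 2 4], max=4
Drop 4: Z rot1 at col 4 lands with bottom-row=3; cleared 0 line(s) (total 0); column heights now [0 0 1 3 5 6 4], max=6
Drop 5: T rot2 at col 2 lands with bottom-row=4; cleared 0 line(s) (total 0); column heights now [0 0 6 6 6 6 4], max=6
Test piece J rot3 at col 1 (width 2): heights before test = [0 0 6 6 6 6 4]; fits = True

Answer: yes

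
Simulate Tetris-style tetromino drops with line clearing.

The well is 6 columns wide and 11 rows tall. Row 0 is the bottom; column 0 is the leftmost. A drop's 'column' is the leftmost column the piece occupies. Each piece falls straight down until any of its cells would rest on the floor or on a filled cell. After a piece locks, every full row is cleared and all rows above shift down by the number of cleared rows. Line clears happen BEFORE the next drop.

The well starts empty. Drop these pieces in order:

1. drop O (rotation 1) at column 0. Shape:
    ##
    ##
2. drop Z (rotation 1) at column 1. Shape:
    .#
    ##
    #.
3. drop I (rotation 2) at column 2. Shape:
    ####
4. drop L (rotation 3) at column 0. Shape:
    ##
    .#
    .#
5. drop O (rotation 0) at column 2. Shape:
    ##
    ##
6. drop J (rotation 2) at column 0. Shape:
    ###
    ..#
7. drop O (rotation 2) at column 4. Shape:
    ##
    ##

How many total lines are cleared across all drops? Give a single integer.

Drop 1: O rot1 at col 0 lands with bottom-row=0; cleared 0 line(s) (total 0); column heights now [2 2 0 0 0 0], max=2
Drop 2: Z rot1 at col 1 lands with bottom-row=2; cleared 0 line(s) (total 0); column heights now [2 4 5 0 0 0], max=5
Drop 3: I rot2 at col 2 lands with bottom-row=5; cleared 0 line(s) (total 0); column heights now [2 4 6 6 6 6], max=6
Drop 4: L rot3 at col 0 lands with bottom-row=4; cleared 0 line(s) (total 0); column heights now [7 7 6 6 6 6], max=7
Drop 5: O rot0 at col 2 lands with bottom-row=6; cleared 0 line(s) (total 0); column heights now [7 7 8 8 6 6], max=8
Drop 6: J rot2 at col 0 lands with bottom-row=8; cleared 0 line(s) (total 0); column heights now [10 10 10 8 6 6], max=10
Drop 7: O rot2 at col 4 lands with bottom-row=6; cleared 1 line(s) (total 1); column heights now [9 9 9 7 7 7], max=9

Answer: 1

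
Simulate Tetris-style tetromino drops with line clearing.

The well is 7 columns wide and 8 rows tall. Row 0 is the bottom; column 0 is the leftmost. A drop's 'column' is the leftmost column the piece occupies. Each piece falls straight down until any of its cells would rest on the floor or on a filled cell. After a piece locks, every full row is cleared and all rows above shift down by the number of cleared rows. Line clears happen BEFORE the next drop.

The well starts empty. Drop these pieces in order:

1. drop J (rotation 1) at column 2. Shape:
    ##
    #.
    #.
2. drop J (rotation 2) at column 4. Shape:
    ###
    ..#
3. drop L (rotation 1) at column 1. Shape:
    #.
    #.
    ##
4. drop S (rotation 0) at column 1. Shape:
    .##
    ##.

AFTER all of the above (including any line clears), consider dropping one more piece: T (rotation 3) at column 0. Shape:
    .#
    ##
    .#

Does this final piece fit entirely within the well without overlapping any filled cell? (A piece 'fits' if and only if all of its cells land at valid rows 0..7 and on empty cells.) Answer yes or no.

Answer: no

Derivation:
Drop 1: J rot1 at col 2 lands with bottom-row=0; cleared 0 line(s) (total 0); column heights now [0 0 3 3 0 0 0], max=3
Drop 2: J rot2 at col 4 lands with bottom-row=0; cleared 0 line(s) (total 0); column heights now [0 0 3 3 2 2 2], max=3
Drop 3: L rot1 at col 1 lands with bottom-row=3; cleared 0 line(s) (total 0); column heights now [0 6 4 3 2 2 2], max=6
Drop 4: S rot0 at col 1 lands with bottom-row=6; cleared 0 line(s) (total 0); column heights now [0 7 8 8 2 2 2], max=8
Test piece T rot3 at col 0 (width 2): heights before test = [0 7 8 8 2 2 2]; fits = False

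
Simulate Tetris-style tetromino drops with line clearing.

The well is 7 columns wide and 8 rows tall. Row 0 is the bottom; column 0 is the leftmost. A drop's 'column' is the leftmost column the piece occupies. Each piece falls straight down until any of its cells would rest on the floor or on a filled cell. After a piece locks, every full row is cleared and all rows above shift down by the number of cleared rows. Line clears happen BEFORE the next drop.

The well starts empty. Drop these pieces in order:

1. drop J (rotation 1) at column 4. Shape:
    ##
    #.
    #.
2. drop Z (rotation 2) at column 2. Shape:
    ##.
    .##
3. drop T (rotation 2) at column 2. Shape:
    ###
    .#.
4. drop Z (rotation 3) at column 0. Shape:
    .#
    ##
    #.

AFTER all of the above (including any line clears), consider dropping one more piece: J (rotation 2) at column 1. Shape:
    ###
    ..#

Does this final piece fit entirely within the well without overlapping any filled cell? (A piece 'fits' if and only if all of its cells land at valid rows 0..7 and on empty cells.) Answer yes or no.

Answer: no

Derivation:
Drop 1: J rot1 at col 4 lands with bottom-row=0; cleared 0 line(s) (total 0); column heights now [0 0 0 0 3 3 0], max=3
Drop 2: Z rot2 at col 2 lands with bottom-row=3; cleared 0 line(s) (total 0); column heights now [0 0 5 5 4 3 0], max=5
Drop 3: T rot2 at col 2 lands with bottom-row=5; cleared 0 line(s) (total 0); column heights now [0 0 7 7 7 3 0], max=7
Drop 4: Z rot3 at col 0 lands with bottom-row=0; cleared 0 line(s) (total 0); column heights now [2 3 7 7 7 3 0], max=7
Test piece J rot2 at col 1 (width 3): heights before test = [2 3 7 7 7 3 0]; fits = False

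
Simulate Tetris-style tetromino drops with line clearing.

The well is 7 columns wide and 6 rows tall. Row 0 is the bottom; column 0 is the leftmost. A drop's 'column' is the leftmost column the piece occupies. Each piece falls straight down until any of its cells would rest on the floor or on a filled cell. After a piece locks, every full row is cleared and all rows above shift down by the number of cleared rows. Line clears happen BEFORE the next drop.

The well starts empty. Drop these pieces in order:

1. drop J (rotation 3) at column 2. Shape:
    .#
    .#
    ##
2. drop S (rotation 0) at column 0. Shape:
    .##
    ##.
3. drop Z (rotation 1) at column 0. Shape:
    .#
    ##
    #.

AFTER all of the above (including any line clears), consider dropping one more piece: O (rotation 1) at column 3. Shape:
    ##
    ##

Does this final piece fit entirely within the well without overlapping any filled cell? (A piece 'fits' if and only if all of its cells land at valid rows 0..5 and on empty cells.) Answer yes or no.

Drop 1: J rot3 at col 2 lands with bottom-row=0; cleared 0 line(s) (total 0); column heights now [0 0 1 3 0 0 0], max=3
Drop 2: S rot0 at col 0 lands with bottom-row=0; cleared 0 line(s) (total 0); column heights now [1 2 2 3 0 0 0], max=3
Drop 3: Z rot1 at col 0 lands with bottom-row=1; cleared 0 line(s) (total 0); column heights now [3 4 2 3 0 0 0], max=4
Test piece O rot1 at col 3 (width 2): heights before test = [3 4 2 3 0 0 0]; fits = True

Answer: yes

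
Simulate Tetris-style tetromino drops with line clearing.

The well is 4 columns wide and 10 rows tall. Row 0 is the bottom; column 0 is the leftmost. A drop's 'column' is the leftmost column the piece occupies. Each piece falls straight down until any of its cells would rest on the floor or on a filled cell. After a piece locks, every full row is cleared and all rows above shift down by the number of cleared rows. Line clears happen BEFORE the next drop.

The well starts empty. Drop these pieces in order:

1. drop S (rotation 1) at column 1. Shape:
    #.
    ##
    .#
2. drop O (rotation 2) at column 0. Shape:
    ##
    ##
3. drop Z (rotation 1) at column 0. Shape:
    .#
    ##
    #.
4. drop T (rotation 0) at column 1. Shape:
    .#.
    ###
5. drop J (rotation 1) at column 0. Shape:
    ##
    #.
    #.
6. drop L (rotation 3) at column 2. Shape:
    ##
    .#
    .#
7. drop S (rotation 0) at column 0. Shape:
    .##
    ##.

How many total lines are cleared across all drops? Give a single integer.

Answer: 3

Derivation:
Drop 1: S rot1 at col 1 lands with bottom-row=0; cleared 0 line(s) (total 0); column heights now [0 3 2 0], max=3
Drop 2: O rot2 at col 0 lands with bottom-row=3; cleared 0 line(s) (total 0); column heights now [5 5 2 0], max=5
Drop 3: Z rot1 at col 0 lands with bottom-row=5; cleared 0 line(s) (total 0); column heights now [7 8 2 0], max=8
Drop 4: T rot0 at col 1 lands with bottom-row=8; cleared 0 line(s) (total 0); column heights now [7 9 10 9], max=10
Drop 5: J rot1 at col 0 lands with bottom-row=7; cleared 1 line(s) (total 1); column heights now [9 9 9 0], max=9
Drop 6: L rot3 at col 2 lands with bottom-row=7; cleared 1 line(s) (total 2); column heights now [8 8 9 9], max=9
Drop 7: S rot0 at col 0 lands with bottom-row=8; cleared 1 line(s) (total 3); column heights now [8 9 9 8], max=9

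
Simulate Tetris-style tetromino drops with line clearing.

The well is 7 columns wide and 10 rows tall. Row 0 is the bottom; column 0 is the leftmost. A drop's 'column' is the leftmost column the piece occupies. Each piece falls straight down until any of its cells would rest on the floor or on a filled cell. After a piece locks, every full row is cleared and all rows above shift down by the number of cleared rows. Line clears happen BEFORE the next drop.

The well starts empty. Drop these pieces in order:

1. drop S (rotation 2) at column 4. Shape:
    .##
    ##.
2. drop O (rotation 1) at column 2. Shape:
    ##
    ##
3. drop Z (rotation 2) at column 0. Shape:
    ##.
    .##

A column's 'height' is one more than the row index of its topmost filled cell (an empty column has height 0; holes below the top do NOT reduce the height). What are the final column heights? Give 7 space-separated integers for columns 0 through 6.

Drop 1: S rot2 at col 4 lands with bottom-row=0; cleared 0 line(s) (total 0); column heights now [0 0 0 0 1 2 2], max=2
Drop 2: O rot1 at col 2 lands with bottom-row=0; cleared 0 line(s) (total 0); column heights now [0 0 2 2 1 2 2], max=2
Drop 3: Z rot2 at col 0 lands with bottom-row=2; cleared 0 line(s) (total 0); column heights now [4 4 3 2 1 2 2], max=4

Answer: 4 4 3 2 1 2 2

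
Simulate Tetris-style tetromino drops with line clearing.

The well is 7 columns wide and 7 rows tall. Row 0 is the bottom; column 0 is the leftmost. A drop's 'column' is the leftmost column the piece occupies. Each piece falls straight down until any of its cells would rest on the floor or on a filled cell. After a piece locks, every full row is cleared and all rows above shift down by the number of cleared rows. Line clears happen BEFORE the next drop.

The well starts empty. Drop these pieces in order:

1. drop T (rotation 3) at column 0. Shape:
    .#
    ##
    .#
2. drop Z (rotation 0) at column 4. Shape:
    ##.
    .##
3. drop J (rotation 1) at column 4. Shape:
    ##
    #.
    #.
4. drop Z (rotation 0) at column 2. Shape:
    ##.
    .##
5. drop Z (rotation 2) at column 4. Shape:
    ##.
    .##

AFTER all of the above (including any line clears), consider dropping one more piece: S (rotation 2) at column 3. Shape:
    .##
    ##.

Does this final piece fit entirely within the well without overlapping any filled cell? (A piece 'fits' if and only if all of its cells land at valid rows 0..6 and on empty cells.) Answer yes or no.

Answer: no

Derivation:
Drop 1: T rot3 at col 0 lands with bottom-row=0; cleared 0 line(s) (total 0); column heights now [2 3 0 0 0 0 0], max=3
Drop 2: Z rot0 at col 4 lands with bottom-row=0; cleared 0 line(s) (total 0); column heights now [2 3 0 0 2 2 1], max=3
Drop 3: J rot1 at col 4 lands with bottom-row=2; cleared 0 line(s) (total 0); column heights now [2 3 0 0 5 5 1], max=5
Drop 4: Z rot0 at col 2 lands with bottom-row=5; cleared 0 line(s) (total 0); column heights now [2 3 7 7 6 5 1], max=7
Drop 5: Z rot2 at col 4 lands with bottom-row=5; cleared 0 line(s) (total 0); column heights now [2 3 7 7 7 7 6], max=7
Test piece S rot2 at col 3 (width 3): heights before test = [2 3 7 7 7 7 6]; fits = False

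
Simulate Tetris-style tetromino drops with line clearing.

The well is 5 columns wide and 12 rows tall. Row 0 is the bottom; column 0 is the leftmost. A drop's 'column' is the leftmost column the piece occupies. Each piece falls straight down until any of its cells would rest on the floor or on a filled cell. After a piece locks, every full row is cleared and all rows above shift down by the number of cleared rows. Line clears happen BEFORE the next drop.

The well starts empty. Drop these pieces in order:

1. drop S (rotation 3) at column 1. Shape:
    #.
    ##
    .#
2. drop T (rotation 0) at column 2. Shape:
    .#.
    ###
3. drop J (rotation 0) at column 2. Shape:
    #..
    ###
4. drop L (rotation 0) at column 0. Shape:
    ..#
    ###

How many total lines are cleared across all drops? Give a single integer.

Answer: 0

Derivation:
Drop 1: S rot3 at col 1 lands with bottom-row=0; cleared 0 line(s) (total 0); column heights now [0 3 2 0 0], max=3
Drop 2: T rot0 at col 2 lands with bottom-row=2; cleared 0 line(s) (total 0); column heights now [0 3 3 4 3], max=4
Drop 3: J rot0 at col 2 lands with bottom-row=4; cleared 0 line(s) (total 0); column heights now [0 3 6 5 5], max=6
Drop 4: L rot0 at col 0 lands with bottom-row=6; cleared 0 line(s) (total 0); column heights now [7 7 8 5 5], max=8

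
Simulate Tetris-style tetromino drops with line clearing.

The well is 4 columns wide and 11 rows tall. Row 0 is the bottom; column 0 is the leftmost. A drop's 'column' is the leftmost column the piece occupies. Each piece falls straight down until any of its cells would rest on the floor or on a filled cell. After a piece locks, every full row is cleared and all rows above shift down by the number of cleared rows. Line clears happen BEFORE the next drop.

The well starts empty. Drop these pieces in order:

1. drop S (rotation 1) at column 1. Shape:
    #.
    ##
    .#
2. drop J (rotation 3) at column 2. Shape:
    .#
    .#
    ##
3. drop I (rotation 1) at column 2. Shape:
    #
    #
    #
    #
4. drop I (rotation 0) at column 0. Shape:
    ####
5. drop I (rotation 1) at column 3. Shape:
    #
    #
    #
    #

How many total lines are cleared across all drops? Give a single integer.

Drop 1: S rot1 at col 1 lands with bottom-row=0; cleared 0 line(s) (total 0); column heights now [0 3 2 0], max=3
Drop 2: J rot3 at col 2 lands with bottom-row=2; cleared 0 line(s) (total 0); column heights now [0 3 3 5], max=5
Drop 3: I rot1 at col 2 lands with bottom-row=3; cleared 0 line(s) (total 0); column heights now [0 3 7 5], max=7
Drop 4: I rot0 at col 0 lands with bottom-row=7; cleared 1 line(s) (total 1); column heights now [0 3 7 5], max=7
Drop 5: I rot1 at col 3 lands with bottom-row=5; cleared 0 line(s) (total 1); column heights now [0 3 7 9], max=9

Answer: 1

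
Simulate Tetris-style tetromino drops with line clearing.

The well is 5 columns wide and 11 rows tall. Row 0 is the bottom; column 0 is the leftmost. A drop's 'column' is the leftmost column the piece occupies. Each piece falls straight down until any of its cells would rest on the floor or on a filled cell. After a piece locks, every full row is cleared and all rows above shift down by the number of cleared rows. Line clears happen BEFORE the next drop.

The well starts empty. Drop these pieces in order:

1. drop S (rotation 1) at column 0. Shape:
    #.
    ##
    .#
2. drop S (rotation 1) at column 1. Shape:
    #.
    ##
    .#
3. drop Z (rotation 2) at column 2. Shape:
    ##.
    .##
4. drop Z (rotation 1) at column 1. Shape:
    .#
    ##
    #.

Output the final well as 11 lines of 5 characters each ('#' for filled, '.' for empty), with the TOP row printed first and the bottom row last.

Answer: .....
.....
.....
.....
.....
..#..
.##..
.#...
.###.
###..
.#...

Derivation:
Drop 1: S rot1 at col 0 lands with bottom-row=0; cleared 0 line(s) (total 0); column heights now [3 2 0 0 0], max=3
Drop 2: S rot1 at col 1 lands with bottom-row=1; cleared 0 line(s) (total 0); column heights now [3 4 3 0 0], max=4
Drop 3: Z rot2 at col 2 lands with bottom-row=2; cleared 1 line(s) (total 1); column heights now [2 3 3 3 0], max=3
Drop 4: Z rot1 at col 1 lands with bottom-row=3; cleared 0 line(s) (total 1); column heights now [2 5 6 3 0], max=6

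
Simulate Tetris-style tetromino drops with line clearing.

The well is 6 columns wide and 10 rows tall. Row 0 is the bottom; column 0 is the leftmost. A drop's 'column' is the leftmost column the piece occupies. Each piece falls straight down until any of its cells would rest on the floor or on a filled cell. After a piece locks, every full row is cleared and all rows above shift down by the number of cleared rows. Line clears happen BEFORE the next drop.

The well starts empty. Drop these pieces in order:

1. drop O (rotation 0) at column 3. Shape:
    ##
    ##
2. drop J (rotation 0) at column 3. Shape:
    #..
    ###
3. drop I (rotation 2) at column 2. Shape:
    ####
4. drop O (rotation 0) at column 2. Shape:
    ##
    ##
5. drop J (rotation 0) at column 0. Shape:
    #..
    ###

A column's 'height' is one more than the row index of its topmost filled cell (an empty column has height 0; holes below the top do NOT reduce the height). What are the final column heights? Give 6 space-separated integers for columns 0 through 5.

Drop 1: O rot0 at col 3 lands with bottom-row=0; cleared 0 line(s) (total 0); column heights now [0 0 0 2 2 0], max=2
Drop 2: J rot0 at col 3 lands with bottom-row=2; cleared 0 line(s) (total 0); column heights now [0 0 0 4 3 3], max=4
Drop 3: I rot2 at col 2 lands with bottom-row=4; cleared 0 line(s) (total 0); column heights now [0 0 5 5 5 5], max=5
Drop 4: O rot0 at col 2 lands with bottom-row=5; cleared 0 line(s) (total 0); column heights now [0 0 7 7 5 5], max=7
Drop 5: J rot0 at col 0 lands with bottom-row=7; cleared 0 line(s) (total 0); column heights now [9 8 8 7 5 5], max=9

Answer: 9 8 8 7 5 5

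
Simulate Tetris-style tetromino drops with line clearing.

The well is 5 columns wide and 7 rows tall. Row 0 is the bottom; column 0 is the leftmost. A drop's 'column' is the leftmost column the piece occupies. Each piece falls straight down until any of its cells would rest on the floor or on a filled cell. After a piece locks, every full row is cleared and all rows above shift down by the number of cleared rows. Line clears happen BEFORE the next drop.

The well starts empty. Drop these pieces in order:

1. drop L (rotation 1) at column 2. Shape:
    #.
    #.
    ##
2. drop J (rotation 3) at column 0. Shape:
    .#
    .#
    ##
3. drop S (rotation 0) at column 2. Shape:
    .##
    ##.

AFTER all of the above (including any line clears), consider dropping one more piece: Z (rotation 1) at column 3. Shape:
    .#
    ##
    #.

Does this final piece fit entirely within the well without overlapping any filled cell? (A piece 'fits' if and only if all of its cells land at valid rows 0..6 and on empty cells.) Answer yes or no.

Drop 1: L rot1 at col 2 lands with bottom-row=0; cleared 0 line(s) (total 0); column heights now [0 0 3 1 0], max=3
Drop 2: J rot3 at col 0 lands with bottom-row=0; cleared 0 line(s) (total 0); column heights now [1 3 3 1 0], max=3
Drop 3: S rot0 at col 2 lands with bottom-row=3; cleared 0 line(s) (total 0); column heights now [1 3 4 5 5], max=5
Test piece Z rot1 at col 3 (width 2): heights before test = [1 3 4 5 5]; fits = False

Answer: no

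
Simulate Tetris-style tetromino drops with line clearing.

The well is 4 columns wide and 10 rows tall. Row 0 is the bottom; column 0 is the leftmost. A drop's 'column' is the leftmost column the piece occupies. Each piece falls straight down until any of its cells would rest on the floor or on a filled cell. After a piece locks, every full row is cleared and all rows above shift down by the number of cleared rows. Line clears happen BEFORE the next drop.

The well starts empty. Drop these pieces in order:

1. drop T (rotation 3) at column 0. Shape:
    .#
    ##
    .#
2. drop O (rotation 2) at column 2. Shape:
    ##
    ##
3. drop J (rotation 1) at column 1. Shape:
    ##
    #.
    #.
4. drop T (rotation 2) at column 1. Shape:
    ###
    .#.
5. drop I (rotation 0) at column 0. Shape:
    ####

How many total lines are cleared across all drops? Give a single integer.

Drop 1: T rot3 at col 0 lands with bottom-row=0; cleared 0 line(s) (total 0); column heights now [2 3 0 0], max=3
Drop 2: O rot2 at col 2 lands with bottom-row=0; cleared 1 line(s) (total 1); column heights now [0 2 1 1], max=2
Drop 3: J rot1 at col 1 lands with bottom-row=2; cleared 0 line(s) (total 1); column heights now [0 5 5 1], max=5
Drop 4: T rot2 at col 1 lands with bottom-row=5; cleared 0 line(s) (total 1); column heights now [0 7 7 7], max=7
Drop 5: I rot0 at col 0 lands with bottom-row=7; cleared 1 line(s) (total 2); column heights now [0 7 7 7], max=7

Answer: 2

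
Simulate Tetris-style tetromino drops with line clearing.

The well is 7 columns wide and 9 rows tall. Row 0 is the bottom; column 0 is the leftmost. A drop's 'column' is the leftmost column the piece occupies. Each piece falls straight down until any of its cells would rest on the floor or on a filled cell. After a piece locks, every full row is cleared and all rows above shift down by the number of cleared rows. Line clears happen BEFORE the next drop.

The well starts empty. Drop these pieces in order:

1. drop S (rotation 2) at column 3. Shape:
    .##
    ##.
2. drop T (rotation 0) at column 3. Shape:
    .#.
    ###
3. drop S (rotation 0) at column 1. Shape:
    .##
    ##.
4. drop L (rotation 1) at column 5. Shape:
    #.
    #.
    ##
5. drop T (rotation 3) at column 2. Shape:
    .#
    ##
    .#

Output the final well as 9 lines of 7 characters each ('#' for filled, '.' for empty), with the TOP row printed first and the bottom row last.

Answer: .......
.......
...#...
..##.#.
...#.#.
..#####
.#####.
....##.
...##..

Derivation:
Drop 1: S rot2 at col 3 lands with bottom-row=0; cleared 0 line(s) (total 0); column heights now [0 0 0 1 2 2 0], max=2
Drop 2: T rot0 at col 3 lands with bottom-row=2; cleared 0 line(s) (total 0); column heights now [0 0 0 3 4 3 0], max=4
Drop 3: S rot0 at col 1 lands with bottom-row=2; cleared 0 line(s) (total 0); column heights now [0 3 4 4 4 3 0], max=4
Drop 4: L rot1 at col 5 lands with bottom-row=3; cleared 0 line(s) (total 0); column heights now [0 3 4 4 4 6 4], max=6
Drop 5: T rot3 at col 2 lands with bottom-row=4; cleared 0 line(s) (total 0); column heights now [0 3 6 7 4 6 4], max=7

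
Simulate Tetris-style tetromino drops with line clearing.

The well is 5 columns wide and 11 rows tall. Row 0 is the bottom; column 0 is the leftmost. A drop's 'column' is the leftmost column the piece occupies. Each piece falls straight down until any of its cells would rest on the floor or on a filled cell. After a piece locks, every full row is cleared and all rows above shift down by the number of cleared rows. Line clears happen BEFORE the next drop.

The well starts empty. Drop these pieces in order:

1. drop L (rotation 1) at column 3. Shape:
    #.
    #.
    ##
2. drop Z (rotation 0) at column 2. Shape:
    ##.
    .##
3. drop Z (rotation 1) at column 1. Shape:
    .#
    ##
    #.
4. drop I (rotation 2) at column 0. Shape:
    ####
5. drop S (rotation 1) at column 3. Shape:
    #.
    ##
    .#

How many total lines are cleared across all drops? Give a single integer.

Answer: 1

Derivation:
Drop 1: L rot1 at col 3 lands with bottom-row=0; cleared 0 line(s) (total 0); column heights now [0 0 0 3 1], max=3
Drop 2: Z rot0 at col 2 lands with bottom-row=3; cleared 0 line(s) (total 0); column heights now [0 0 5 5 4], max=5
Drop 3: Z rot1 at col 1 lands with bottom-row=4; cleared 0 line(s) (total 0); column heights now [0 6 7 5 4], max=7
Drop 4: I rot2 at col 0 lands with bottom-row=7; cleared 0 line(s) (total 0); column heights now [8 8 8 8 4], max=8
Drop 5: S rot1 at col 3 lands with bottom-row=7; cleared 1 line(s) (total 1); column heights now [0 6 7 9 8], max=9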